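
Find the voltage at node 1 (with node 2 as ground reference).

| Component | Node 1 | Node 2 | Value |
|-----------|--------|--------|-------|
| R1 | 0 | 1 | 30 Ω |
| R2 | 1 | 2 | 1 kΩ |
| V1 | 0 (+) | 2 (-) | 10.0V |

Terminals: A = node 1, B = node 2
Nodal analysis, taking node 2 as the 0 V reference.
Source V1 fixes V_0 = 10 V.
KCL at each unknown node (sum of currents leaving = 0; resistances in Ω):
  Node 1: (V_1 - 10)/30 + (V_1 - 0)/1000 = 0
Collecting terms: 0.03433 × V_1 = 0.3333  =>  V_1 = 9.709 V
The requested potential is V_1 = 9.709 V.

Final answer: V_1 = 9.709 V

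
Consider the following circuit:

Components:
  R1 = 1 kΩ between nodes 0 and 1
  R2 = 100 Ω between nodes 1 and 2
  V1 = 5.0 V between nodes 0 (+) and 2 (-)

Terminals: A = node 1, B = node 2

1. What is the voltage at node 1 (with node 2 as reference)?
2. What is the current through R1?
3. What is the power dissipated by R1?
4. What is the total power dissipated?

Nodal analysis, taking node 2 as the 0 V reference.
Source V1 fixes V_0 = 5 V.
KCL at each unknown node (sum of currents leaving = 0; resistances in Ω):
  Node 1: (V_1 - 5)/1000 + (V_1 - 0)/100 = 0
Collecting terms: 0.011 × V_1 = 0.005  =>  V_1 = 0.4545 V
Part 1:
  Read off the nodal solution: V_1 = 0.4545 V
Part 2:
  I_R1 = (V_0 - V_1)/R1 = (5 - 0.4545)/1000 = 0.004545 A
  Magnitude: I_R1 = 0.004545 A
Part 3:
  I_R1 = (V_0 - V_1)/R1 = (5 - 0.4545)/1000 = 0.004545 A
  P_R1 = I_R1² × R1 = (0.004545)² × 1000 = 0.02066 W
Part 4:
  Power in each resistor, P = (ΔV)²/R:
    P_R1 = (5 - 0.4545)²/1000 = 0.02066 W
    P_R2 = (0.4545 - 0)²/100 = 0.002066 W
  P_total = P_R1 + P_R2 = 0.02273 W

Final answers:
1. V_1 = 0.4545 V
2. I_R1 = 0.004545 A
3. P_R1 = 0.02066 W
4. P_total = 0.02273 W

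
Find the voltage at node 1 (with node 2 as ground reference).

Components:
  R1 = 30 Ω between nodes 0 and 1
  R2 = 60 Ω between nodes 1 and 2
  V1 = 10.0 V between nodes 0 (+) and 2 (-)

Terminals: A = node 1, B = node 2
Nodal analysis, taking node 2 as the 0 V reference.
Source V1 fixes V_0 = 10 V.
KCL at each unknown node (sum of currents leaving = 0; resistances in Ω):
  Node 1: (V_1 - 10)/30 + (V_1 - 0)/60 = 0
Collecting terms: 0.05 × V_1 = 0.3333  =>  V_1 = 6.667 V
The requested potential is V_1 = 6.667 V.

Final answer: V_1 = 6.667 V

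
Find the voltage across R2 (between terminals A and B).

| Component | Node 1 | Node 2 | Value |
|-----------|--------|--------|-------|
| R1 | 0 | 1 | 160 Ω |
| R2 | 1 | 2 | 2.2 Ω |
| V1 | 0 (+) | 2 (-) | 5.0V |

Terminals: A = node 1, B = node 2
R1 and R2 are in series across V1 (node 0 → node 1 → node 2), and the output A–B is taken across R2, so this is a voltage divider.
Series current: I = V1/(R1 + R2) = 5/(160 + 2.2) = 5/162.2 = 0.03083 A
V_R2 = I × R2 = V1 × R2/(R1 + R2) = 5 × 2.2/162.2 = 0.06782 V

Final answer: 0.06782 V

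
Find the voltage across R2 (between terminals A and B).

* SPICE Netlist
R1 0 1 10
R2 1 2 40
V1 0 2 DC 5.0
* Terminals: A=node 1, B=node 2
R1 and R2 are in series across V1 (node 0 → node 1 → node 2), and the output A–B is taken across R2, so this is a voltage divider.
Series current: I = V1/(R1 + R2) = 5/(10 + 40) = 5/50 = 0.1 A
V_R2 = I × R2 = V1 × R2/(R1 + R2) = 5 × 40/50 = 4 V

Final answer: 4 V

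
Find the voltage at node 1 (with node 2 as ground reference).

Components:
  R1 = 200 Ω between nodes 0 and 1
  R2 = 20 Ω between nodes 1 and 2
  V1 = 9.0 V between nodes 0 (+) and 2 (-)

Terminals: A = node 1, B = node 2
Nodal analysis, taking node 2 as the 0 V reference.
Source V1 fixes V_0 = 9 V.
KCL at each unknown node (sum of currents leaving = 0; resistances in Ω):
  Node 1: (V_1 - 9)/200 + (V_1 - 0)/20 = 0
Collecting terms: 0.055 × V_1 = 0.045  =>  V_1 = 0.8182 V
The requested potential is V_1 = 0.8182 V.

Final answer: V_1 = 0.8182 V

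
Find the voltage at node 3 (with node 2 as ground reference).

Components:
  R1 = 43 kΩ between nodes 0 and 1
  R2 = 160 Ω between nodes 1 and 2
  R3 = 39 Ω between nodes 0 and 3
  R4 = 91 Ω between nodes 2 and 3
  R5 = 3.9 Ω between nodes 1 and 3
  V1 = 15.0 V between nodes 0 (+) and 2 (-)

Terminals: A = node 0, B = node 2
Nodal analysis, taking node 2 as the 0 V reference.
Source V1 fixes V_0 = 15 V.
KCL at each unknown node (sum of currents leaving = 0; resistances in Ω):
  Node 1: (V_1 - 15)/43000 + (V_1 - 0)/160 + (V_1 - V_3)/3.9 = 0
  Node 3: (V_3 - 15)/39 + (V_3 - 0)/91 + (V_3 - V_1)/3.9 = 0
Collecting terms (coefficients in siemens):
  0.2627·V_1 - 0.2564·V_3 = 0.0003488
  0.293·V_3 - 0.2564·V_1 = 0.3846
Determinant D = (0.2627)(0.293) - (-0.2564)(-0.2564) = 0.01123
V_1 = [(0.0003488)(0.293) - (-0.2564)(0.3846)]/D = 8.79 V
V_3 = [(0.2627)(0.3846) - (0.0003488)(-0.2564)]/D = 9.004 V
The requested potential is V_3 = 9.004 V.

Final answer: V_3 = 9.004 V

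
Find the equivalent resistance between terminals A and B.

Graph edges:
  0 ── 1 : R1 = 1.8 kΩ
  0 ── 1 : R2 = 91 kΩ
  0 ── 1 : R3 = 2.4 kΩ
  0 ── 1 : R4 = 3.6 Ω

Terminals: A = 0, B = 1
Reduce the network between node 0 (A) and node 1 (B) by series/parallel combination:
  Rp1 = R1 ‖ R2 ‖ R3 ‖ R4 (parallel, all between nodes 0 and 1) = 1/(1/1800 + 1/91000 + 1/2400 + 1/3.6) = 3.587 Ω
R_eq = 3.587 Ω

Final answer: 3.587 Ω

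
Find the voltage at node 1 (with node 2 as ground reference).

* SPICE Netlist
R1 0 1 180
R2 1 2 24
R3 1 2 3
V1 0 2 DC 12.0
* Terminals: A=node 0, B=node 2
Nodal analysis, taking node 2 as the 0 V reference.
Source V1 fixes V_0 = 12 V.
KCL at each unknown node (sum of currents leaving = 0; resistances in Ω):
  Node 1: (V_1 - 12)/180 + (V_1 - 0)/24 + (V_1 - 0)/3 = 0
Collecting terms: 0.3806 × V_1 = 0.06667  =>  V_1 = 0.1752 V
The requested potential is V_1 = 0.1752 V.

Final answer: V_1 = 0.1752 V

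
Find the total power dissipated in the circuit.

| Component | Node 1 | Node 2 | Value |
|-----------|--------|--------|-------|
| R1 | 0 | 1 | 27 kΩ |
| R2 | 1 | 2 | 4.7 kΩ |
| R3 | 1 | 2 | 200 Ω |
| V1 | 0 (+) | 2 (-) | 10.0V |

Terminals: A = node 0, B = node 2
Nodal analysis, taking node 2 as the 0 V reference.
Source V1 fixes V_0 = 10 V.
KCL at each unknown node (sum of currents leaving = 0; resistances in Ω):
  Node 1: (V_1 - 10)/27000 + (V_1 - 0)/4700 + (V_1 - 0)/200 = 0
Collecting terms: 0.00525 × V_1 = 0.0003704  =>  V_1 = 0.07055 V
Power in each resistor, P = (ΔV)²/R:
  P_R1 = (10 - 0.07055)²/27000 = 0.003652 W
  P_R2 = (0.07055 - 0)²/4700 = 0.000001059 W
  P_R3 = (0.07055 - 0)²/200 = 0.00002489 W
P_total = P_R1 + P_R2 + P_R3 = 0.003678 W

Final answer: 0.003678 W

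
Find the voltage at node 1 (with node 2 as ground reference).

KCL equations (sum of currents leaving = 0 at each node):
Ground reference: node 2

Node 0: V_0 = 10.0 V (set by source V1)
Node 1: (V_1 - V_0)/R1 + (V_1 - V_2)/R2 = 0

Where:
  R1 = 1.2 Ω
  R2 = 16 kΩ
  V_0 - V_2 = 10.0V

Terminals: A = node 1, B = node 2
Nodal analysis, taking node 2 as the 0 V reference.
Source V1 fixes V_0 = 10 V.
KCL at each unknown node (sum of currents leaving = 0; resistances in Ω):
  Node 1: (V_1 - 10)/1.2 + (V_1 - 0)/16000 = 0
Collecting terms: 0.8334 × V_1 = 8.333  =>  V_1 = 9.999 V
The requested potential is V_1 = 9.999 V.

Final answer: V_1 = 9.999 V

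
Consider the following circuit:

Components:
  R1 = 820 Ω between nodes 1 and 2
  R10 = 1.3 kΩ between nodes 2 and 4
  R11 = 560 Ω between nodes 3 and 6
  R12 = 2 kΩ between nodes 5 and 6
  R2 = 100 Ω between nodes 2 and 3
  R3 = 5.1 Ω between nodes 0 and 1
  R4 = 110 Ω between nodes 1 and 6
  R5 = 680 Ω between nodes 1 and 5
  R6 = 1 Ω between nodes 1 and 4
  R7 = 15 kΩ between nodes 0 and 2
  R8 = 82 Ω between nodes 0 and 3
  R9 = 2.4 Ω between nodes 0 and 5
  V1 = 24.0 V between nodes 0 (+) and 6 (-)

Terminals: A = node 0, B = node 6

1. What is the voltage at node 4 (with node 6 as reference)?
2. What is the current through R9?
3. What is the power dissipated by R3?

Nodal analysis, taking node 6 as the 0 V reference.
Source V1 fixes V_0 = 24 V.
KCL at each unknown node (sum of currents leaving = 0; resistances in Ω):
  Node 1: (V_1 - V_2)/820 + (V_1 - 24)/5.1 + (V_1 - 0)/110 + (V_1 - V_5)/680 + (V_1 - V_4)/1 = 0
  Node 2: (V_2 - V_1)/820 + (V_2 - V_3)/100 + (V_2 - 24)/15000 + (V_2 - V_4)/1300 = 0
  Node 3: (V_3 - V_2)/100 + (V_3 - 24)/82 + (V_3 - 0)/560 = 0
  Node 4: (V_4 - V_1)/1 + (V_4 - V_2)/1300 = 0
  Node 5: (V_5 - V_1)/680 + (V_5 - 24)/2.4 + (V_5 - 0)/2000 = 0
Collecting terms (coefficients in siemens):
  1.208·V_1 - 0.00122·V_2 - 1·V_4 - 0.001471·V_5 = 4.706
  0.01206·V_2 - 0.00122·V_1 - 0.01·V_3 - 0.0007692·V_4 = 0.0016
  0.02398·V_3 - 0.01·V_2 = 0.2927
  1.001·V_4 - 1·V_1 - 0.0007692·V_2 = 0
  0.4186·V_5 - 0.001471·V_1 = 10
Solving these 5 simultaneous equations (Gaussian elimination) gives:
  V_1 = 22.93 V, V_2 = 21.46 V, V_3 = 21.16 V, V_4 = 22.93 V
  V_5 = 23.97 V
Part 1:
  Read off the nodal solution: V_4 = 22.93 V
Part 2:
  I_R9 = (V_0 - V_5)/R9 = (24 - 23.97)/2.4 = 0.01351 A
  Magnitude: I_R9 = 0.01351 A
Part 3:
  I_R3 = (V_0 - V_1)/R3 = (24 - 22.93)/5.1 = 0.2098 A
  P_R3 = I_R3² × R3 = (0.2098)² × 5.1 = 0.2246 W

Final answers:
1. V_4 = 22.93 V
2. I_R9 = 0.01351 A
3. P_R3 = 0.2246 W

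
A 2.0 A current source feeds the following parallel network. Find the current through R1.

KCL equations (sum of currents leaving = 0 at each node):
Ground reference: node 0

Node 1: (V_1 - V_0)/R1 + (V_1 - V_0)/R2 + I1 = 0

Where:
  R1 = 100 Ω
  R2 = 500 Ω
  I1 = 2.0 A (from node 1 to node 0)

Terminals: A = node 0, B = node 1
All resistors sit directly between nodes 0 and 1, so they are in parallel and share one voltage V; the full source current 2 A splits among them.
1/R_par = 1/100 + 1/500 = 0.012 S  =>  R_par = 83.33 Ω
V = I × R_par = 2 × 83.33 = 166.7 V
I_R1 = V/R1 = 166.7/100 = 1.667 A

Final answer: 1.667 A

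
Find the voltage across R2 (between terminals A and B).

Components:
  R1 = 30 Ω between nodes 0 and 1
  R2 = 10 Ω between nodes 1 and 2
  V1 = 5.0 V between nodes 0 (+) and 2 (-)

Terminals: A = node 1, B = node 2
R1 and R2 are in series across V1 (node 0 → node 1 → node 2), and the output A–B is taken across R2, so this is a voltage divider.
Series current: I = V1/(R1 + R2) = 5/(30 + 10) = 5/40 = 0.125 A
V_R2 = I × R2 = V1 × R2/(R1 + R2) = 5 × 10/40 = 1.25 V

Final answer: 1.25 V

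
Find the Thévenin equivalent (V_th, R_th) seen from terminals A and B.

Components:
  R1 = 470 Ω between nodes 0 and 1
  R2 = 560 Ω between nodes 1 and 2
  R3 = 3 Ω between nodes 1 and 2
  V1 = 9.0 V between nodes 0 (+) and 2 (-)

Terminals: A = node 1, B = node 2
Step 1 — V_th is the open-circuit voltage V_A - V_B (nothing connected across the terminals).
Nodal analysis, taking node 2 as the 0 V reference.
Source V1 fixes V_0 = 9 V.
KCL at each unknown node (sum of currents leaving = 0; resistances in Ω):
  Node 1: (V_1 - 9)/470 + (V_1 - 0)/560 + (V_1 - 0)/3 = 0
Collecting terms: 0.3372 × V_1 = 0.01915  =>  V_1 = 0.05678 V
V_th = V_1 - V_2 = 0.05678 - 0 = 0.05678 V
Step 2 — R_th: zero the source — replace V1 by a short circuit (node 2 merges into node 0) — and find the resistance seen between A (node 1) and B (node 0).
Reduce the network between node 1 (A) and node 0 (B) by series/parallel combination:
  Rp1 = R1 ‖ R2 ‖ R3 (parallel, all between nodes 0 and 1) = 1/(1/470 + 1/560 + 1/3) = 2.965 Ω
R_th = 2.965 Ω

Final answer: V_th = 0.05678 V, R_th = 2.965 Ω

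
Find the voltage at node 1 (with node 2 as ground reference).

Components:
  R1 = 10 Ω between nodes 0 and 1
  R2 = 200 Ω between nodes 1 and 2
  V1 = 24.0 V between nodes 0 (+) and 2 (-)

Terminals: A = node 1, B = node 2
Nodal analysis, taking node 2 as the 0 V reference.
Source V1 fixes V_0 = 24 V.
KCL at each unknown node (sum of currents leaving = 0; resistances in Ω):
  Node 1: (V_1 - 24)/10 + (V_1 - 0)/200 = 0
Collecting terms: 0.105 × V_1 = 2.4  =>  V_1 = 22.86 V
The requested potential is V_1 = 22.86 V.

Final answer: V_1 = 22.86 V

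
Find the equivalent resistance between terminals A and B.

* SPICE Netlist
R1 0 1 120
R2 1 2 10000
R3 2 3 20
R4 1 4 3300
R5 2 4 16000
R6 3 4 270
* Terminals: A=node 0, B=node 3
The network is not a plain series/parallel combination. Inject a 1 A test current into terminal A (node 0) and return it from terminal B (node 3); then R_eq = V_A / (1 A).
Nodal analysis, taking node 3 as the 0 V reference.
Current source I_test pushes 1 A into node 0 and draws it out of node 3.
KCL at each unknown node (sum of currents leaving = 0; resistances in Ω):
  Node 0: (V_0 - V_1)/120 - 1 = 0
  Node 1: (V_1 - V_0)/120 + (V_1 - V_2)/10000 + (V_1 - V_4)/3300 = 0
  Node 2: (V_2 - V_1)/10000 + (V_2 - 0)/20 + (V_2 - V_4)/16000 = 0
  Node 4: (V_4 - V_1)/3300 + (V_4 - V_2)/16000 + (V_4 - 0)/270 = 0
Collecting terms (coefficients in siemens):
  0.008333·V_0 - 0.008333·V_1 = 1
  0.008736·V_1 - 0.008333·V_0 - 0.0001·V_2 - 0.000303·V_4 = 0
  0.05016·V_2 - 0.0001·V_1 - 0.0000625·V_4 = 0
  0.004069·V_4 - 0.000303·V_1 - 0.0000625·V_2 = 0
Solving these 4 simultaneous equations (Gaussian elimination) gives:
  V_0 = 2750 V, V_1 = 2630 V, V_2 = 5.487 V, V_4 = 195.9 V
R_eq = V_0 / 1 A = 2750 Ω = 2.75 kΩ

Final answer: 2.75 kΩ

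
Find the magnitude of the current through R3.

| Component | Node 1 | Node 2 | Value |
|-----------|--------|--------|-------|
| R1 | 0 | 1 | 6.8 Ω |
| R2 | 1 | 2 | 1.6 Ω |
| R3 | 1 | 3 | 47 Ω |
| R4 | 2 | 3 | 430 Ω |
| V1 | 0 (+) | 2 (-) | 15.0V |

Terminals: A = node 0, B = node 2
Nodal analysis, taking node 2 as the 0 V reference.
Source V1 fixes V_0 = 15 V.
KCL at each unknown node (sum of currents leaving = 0; resistances in Ω):
  Node 1: (V_1 - 15)/6.8 + (V_1 - 0)/1.6 + (V_1 - V_3)/47 = 0
  Node 3: (V_3 - V_1)/47 + (V_3 - 0)/430 = 0
Collecting terms (coefficients in siemens):
  0.7933·V_1 - 0.02128·V_3 = 2.206
  0.0236·V_3 - 0.02128·V_1 = 0
Determinant D = (0.7933)(0.0236) - (-0.02128)(-0.02128) = 0.01827
V_1 = [(2.206)(0.0236) - (-0.02128)(0)]/D = 2.849 V
V_3 = [(0.7933)(0) - (2.206)(-0.02128)]/D = 2.569 V
I_R3 = (V_1 - V_3)/R3 = (2.849 - 2.569)/47 = 0.005974 A
|I_R3| = 0.005974 A

Final answer: |I_R3| = 0.005974 A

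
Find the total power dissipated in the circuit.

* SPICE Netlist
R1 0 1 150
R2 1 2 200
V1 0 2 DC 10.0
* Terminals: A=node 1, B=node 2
Nodal analysis, taking node 2 as the 0 V reference.
Source V1 fixes V_0 = 10 V.
KCL at each unknown node (sum of currents leaving = 0; resistances in Ω):
  Node 1: (V_1 - 10)/150 + (V_1 - 0)/200 = 0
Collecting terms: 0.01167 × V_1 = 0.06667  =>  V_1 = 5.714 V
Power in each resistor, P = (ΔV)²/R:
  P_R1 = (10 - 5.714)²/150 = 0.1224 W
  P_R2 = (5.714 - 0)²/200 = 0.1633 W
P_total = P_R1 + P_R2 = 0.2857 W

Final answer: 0.2857 W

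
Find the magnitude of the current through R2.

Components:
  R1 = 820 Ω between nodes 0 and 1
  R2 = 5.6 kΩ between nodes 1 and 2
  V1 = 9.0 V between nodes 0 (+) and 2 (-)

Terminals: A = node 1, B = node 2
Nodal analysis, taking node 2 as the 0 V reference.
Source V1 fixes V_0 = 9 V.
KCL at each unknown node (sum of currents leaving = 0; resistances in Ω):
  Node 1: (V_1 - 9)/820 + (V_1 - 0)/5600 = 0
Collecting terms: 0.001398 × V_1 = 0.01098  =>  V_1 = 7.85 V
I_R2 = (V_1 - V_2)/R2 = (7.85 - 0)/5600 = 0.001402 A
|I_R2| = 0.001402 A

Final answer: |I_R2| = 0.001402 A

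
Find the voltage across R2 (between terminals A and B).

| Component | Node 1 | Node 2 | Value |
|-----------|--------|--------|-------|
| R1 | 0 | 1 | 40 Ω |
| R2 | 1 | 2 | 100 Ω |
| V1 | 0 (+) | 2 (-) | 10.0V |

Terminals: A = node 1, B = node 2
R1 and R2 are in series across V1 (node 0 → node 1 → node 2), and the output A–B is taken across R2, so this is a voltage divider.
Series current: I = V1/(R1 + R2) = 10/(40 + 100) = 10/140 = 0.07143 A
V_R2 = I × R2 = V1 × R2/(R1 + R2) = 10 × 100/140 = 7.143 V

Final answer: 7.143 V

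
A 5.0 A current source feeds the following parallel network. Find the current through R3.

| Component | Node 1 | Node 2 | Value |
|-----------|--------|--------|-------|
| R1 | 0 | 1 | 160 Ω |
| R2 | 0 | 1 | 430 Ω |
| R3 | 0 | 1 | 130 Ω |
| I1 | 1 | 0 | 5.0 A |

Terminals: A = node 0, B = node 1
All resistors sit directly between nodes 0 and 1, so they are in parallel and share one voltage V; the full source current 5 A splits among them.
1/R_par = 1/160 + 1/430 + 1/130 = 0.01627 S  =>  R_par = 61.47 Ω
V = I × R_par = 5 × 61.47 = 307.4 V
I_R3 = V/R3 = 307.4/130 = 2.364 A

Final answer: 2.364 A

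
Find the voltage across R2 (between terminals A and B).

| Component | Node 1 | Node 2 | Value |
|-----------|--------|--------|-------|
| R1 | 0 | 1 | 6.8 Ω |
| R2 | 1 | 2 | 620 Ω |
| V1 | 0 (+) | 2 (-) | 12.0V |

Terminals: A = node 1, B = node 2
R1 and R2 are in series across V1 (node 0 → node 1 → node 2), and the output A–B is taken across R2, so this is a voltage divider.
Series current: I = V1/(R1 + R2) = 12/(6.8 + 620) = 12/626.8 = 0.01914 A
V_R2 = I × R2 = V1 × R2/(R1 + R2) = 12 × 620/626.8 = 11.87 V

Final answer: 11.87 V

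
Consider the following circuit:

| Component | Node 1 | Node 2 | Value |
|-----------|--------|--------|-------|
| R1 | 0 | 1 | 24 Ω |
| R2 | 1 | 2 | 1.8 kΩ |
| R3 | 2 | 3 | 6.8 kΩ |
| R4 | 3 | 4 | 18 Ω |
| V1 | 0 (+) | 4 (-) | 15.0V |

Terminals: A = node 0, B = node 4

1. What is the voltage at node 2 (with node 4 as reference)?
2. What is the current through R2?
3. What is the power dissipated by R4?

Nodal analysis, taking node 4 as the 0 V reference.
Source V1 fixes V_0 = 15 V.
KCL at each unknown node (sum of currents leaving = 0; resistances in Ω):
  Node 1: (V_1 - 15)/24 + (V_1 - V_2)/1800 = 0
  Node 2: (V_2 - V_1)/1800 + (V_2 - V_3)/6800 = 0
  Node 3: (V_3 - V_2)/6800 + (V_3 - 0)/18 = 0
Collecting terms (coefficients in siemens):
  0.04222·V_1 - 0.0005556·V_2 = 0.625
  0.0007026·V_2 - 0.0005556·V_1 - 0.0001471·V_3 = 0
  0.0557·V_3 - 0.0001471·V_2 = 0
Solving these 3 simultaneous equations (Gaussian elimination) gives:
  V_1 = 14.96 V, V_2 = 11.83 V, V_3 = 0.03124 V
Part 1:
  Read off the nodal solution: V_2 = 11.83 V
Part 2:
  I_R2 = (V_1 - V_2)/R2 = (14.96 - 11.83)/1800 = 0.001736 A
  Magnitude: I_R2 = 0.001736 A
Part 3:
  I_R4 = (V_3 - V_4)/R4 = (0.03124 - 0)/18 = 0.001736 A
  P_R4 = I_R4² × R4 = (0.001736)² × 18 = 0.00005423 W

Final answers:
1. V_2 = 11.83 V
2. I_R2 = 0.001736 A
3. P_R4 = 5.423e-05 W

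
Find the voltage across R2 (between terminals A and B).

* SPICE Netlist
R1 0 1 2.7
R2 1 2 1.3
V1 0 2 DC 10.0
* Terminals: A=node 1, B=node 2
R1 and R2 are in series across V1 (node 0 → node 1 → node 2), and the output A–B is taken across R2, so this is a voltage divider.
Series current: I = V1/(R1 + R2) = 10/(2.7 + 1.3) = 10/4 = 2.5 A
V_R2 = I × R2 = V1 × R2/(R1 + R2) = 10 × 1.3/4 = 3.25 V

Final answer: 3.25 V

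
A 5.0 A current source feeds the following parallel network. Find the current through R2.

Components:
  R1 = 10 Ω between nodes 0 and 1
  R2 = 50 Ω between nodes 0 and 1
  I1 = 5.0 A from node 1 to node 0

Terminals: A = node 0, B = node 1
All resistors sit directly between nodes 0 and 1, so they are in parallel and share one voltage V; the full source current 5 A splits among them.
1/R_par = 1/10 + 1/50 = 0.12 S  =>  R_par = 8.333 Ω
V = I × R_par = 5 × 8.333 = 41.67 V
I_R2 = V/R2 = 41.67/50 = 0.8333 A

Final answer: 0.8333 A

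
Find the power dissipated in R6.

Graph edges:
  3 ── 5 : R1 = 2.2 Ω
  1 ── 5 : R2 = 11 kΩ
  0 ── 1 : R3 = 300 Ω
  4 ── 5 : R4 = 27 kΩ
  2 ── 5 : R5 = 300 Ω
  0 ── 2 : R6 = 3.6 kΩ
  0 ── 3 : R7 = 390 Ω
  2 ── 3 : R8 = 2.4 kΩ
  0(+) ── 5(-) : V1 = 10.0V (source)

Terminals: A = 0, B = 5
Nodal analysis, taking node 5 as the 0 V reference.
Source V1 fixes V_0 = 10 V.
KCL at each unknown node (sum of currents leaving = 0; resistances in Ω):
  Node 1: (V_1 - 0)/11000 + (V_1 - 10)/300 = 0
  Node 2: (V_2 - 0)/300 + (V_2 - 10)/3600 + (V_2 - V_3)/2400 = 0
  Node 3: (V_3 - 0)/2.2 + (V_3 - 10)/390 + (V_3 - V_2)/2400 = 0
  Node 4: (V_4 - 0)/27000 = 0
Collecting terms (coefficients in siemens):
  0.003424·V_1 = 0.03333
  0.004028·V_2 - 0.0004167·V_3 = 0.002778
  0.4575·V_3 - 0.0004167·V_2 = 0.02564
  0.00003704·V_4 = 0
Solving these 4 simultaneous equations (Gaussian elimination) gives:
  V_1 = 9.735 V, V_2 = 0.6955 V, V_3 = 0.05668 V, V_4 = 0 V
I_R6 = (V_0 - V_2)/R6 = (10 - 0.6955)/3600 = 0.002585 A
P_R6 = I_R6² × R6 = (0.002585)² × 3600 = 0.02405 W

Final answer: 0.02405 W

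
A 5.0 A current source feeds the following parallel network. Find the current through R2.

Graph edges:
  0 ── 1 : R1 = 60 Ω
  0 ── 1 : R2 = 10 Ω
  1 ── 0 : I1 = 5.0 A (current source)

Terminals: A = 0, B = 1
All resistors sit directly between nodes 0 and 1, so they are in parallel and share one voltage V; the full source current 5 A splits among them.
1/R_par = 1/60 + 1/10 = 0.1167 S  =>  R_par = 8.571 Ω
V = I × R_par = 5 × 8.571 = 42.86 V
I_R2 = V/R2 = 42.86/10 = 4.286 A

Final answer: 4.286 A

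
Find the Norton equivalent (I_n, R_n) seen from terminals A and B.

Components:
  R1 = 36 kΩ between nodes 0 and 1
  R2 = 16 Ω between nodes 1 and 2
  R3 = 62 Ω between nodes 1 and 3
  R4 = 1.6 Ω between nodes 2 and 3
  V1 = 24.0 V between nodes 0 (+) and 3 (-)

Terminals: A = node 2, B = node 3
Find the Thévenin equivalent first; then I_n = V_th/R_th and R_n = R_th.
Step 1 — V_th is the open-circuit voltage V_A - V_B (nothing connected across the terminals).
Nodal analysis, taking node 3 as the 0 V reference.
Source V1 fixes V_0 = 24 V.
KCL at each unknown node (sum of currents leaving = 0; resistances in Ω):
  Node 1: (V_1 - 24)/36000 + (V_1 - V_2)/16 + (V_1 - 0)/62 = 0
  Node 2: (V_2 - V_1)/16 + (V_2 - 0)/1.6 = 0
Collecting terms (coefficients in siemens):
  0.07866·V_1 - 0.0625·V_2 = 0.0006667
  0.6875·V_2 - 0.0625·V_1 = 0
Determinant D = (0.07866)(0.6875) - (-0.0625)(-0.0625) = 0.05017
V_1 = [(0.0006667)(0.6875) - (-0.0625)(0)]/D = 0.009136 V
V_2 = [(0.07866)(0) - (0.0006667)(-0.0625)]/D = 0.0008305 V
V_th = V_2 - V_3 = 0.0008305 - 0 = 0.0008305 V
Step 2 — R_th: zero the source — replace V1 by a short circuit (node 3 merges into node 0) — and find the resistance seen between A (node 2) and B (node 0).
Reduce the network between node 2 (A) and node 0 (B) by series/parallel combination:
  Rp1 = R1 ‖ R3 (parallel, both between nodes 0 and 1) = 1/(1/36000 + 1/62) = 61.89 Ω
  Rs1 = R2 + Rp1 (series, joined only at node 1) = 16 + 61.89 = 77.89 Ω
  Rp2 = R4 ‖ Rs1 (parallel, both between nodes 0 and 2) = 1/(1/1.6 + 1/77.89) = 1.568 Ω
R_th = 1.568 Ω
I_n = V_th/R_th = 0.0008305/1.568 = 0.0005297 A, and R_n = R_th = 1.568 Ω

Final answer: I_n = 0.0005297 A, R_n = 1.568 Ω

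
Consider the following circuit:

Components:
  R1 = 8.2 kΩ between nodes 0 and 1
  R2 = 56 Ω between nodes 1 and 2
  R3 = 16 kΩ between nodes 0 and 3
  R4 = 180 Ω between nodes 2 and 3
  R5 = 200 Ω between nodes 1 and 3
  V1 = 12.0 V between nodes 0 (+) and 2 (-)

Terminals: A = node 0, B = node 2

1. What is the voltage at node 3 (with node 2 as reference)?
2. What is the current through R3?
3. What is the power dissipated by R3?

Nodal analysis, taking node 2 as the 0 V reference.
Source V1 fixes V_0 = 12 V.
KCL at each unknown node (sum of currents leaving = 0; resistances in Ω):
  Node 1: (V_1 - 12)/8200 + (V_1 - 0)/56 + (V_1 - V_3)/200 = 0
  Node 3: (V_3 - 12)/16000 + (V_3 - 0)/180 + (V_3 - V_1)/200 = 0
Collecting terms (coefficients in siemens):
  0.02298·V_1 - 0.005·V_3 = 0.001463
  0.01062·V_3 - 0.005·V_1 = 0.00075
Determinant D = (0.02298)(0.01062) - (-0.005)(-0.005) = 0.000219
V_1 = [(0.001463)(0.01062) - (-0.005)(0.00075)]/D = 0.08808 V
V_3 = [(0.02298)(0.00075) - (0.001463)(-0.005)]/D = 0.1121 V
Part 1:
  Read off the nodal solution: V_3 = 0.1121 V
Part 2:
  I_R3 = (V_0 - V_3)/R3 = (12 - 0.1121)/16000 = 0.000743 A
  Magnitude: I_R3 = 0.000743 A
Part 3:
  I_R3 = (V_0 - V_3)/R3 = (12 - 0.1121)/16000 = 0.000743 A
  P_R3 = I_R3² × R3 = (0.000743)² × 16000 = 0.008833 W

Final answers:
1. V_3 = 0.1121 V
2. I_R3 = 0.000743 A
3. P_R3 = 0.008833 W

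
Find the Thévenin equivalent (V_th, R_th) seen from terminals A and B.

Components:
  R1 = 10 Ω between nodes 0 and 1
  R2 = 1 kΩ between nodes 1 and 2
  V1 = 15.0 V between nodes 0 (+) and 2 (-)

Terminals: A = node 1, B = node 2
Step 1 — V_th is the open-circuit voltage V_A - V_B (nothing connected across the terminals).
Nodal analysis, taking node 2 as the 0 V reference.
Source V1 fixes V_0 = 15 V.
KCL at each unknown node (sum of currents leaving = 0; resistances in Ω):
  Node 1: (V_1 - 15)/10 + (V_1 - 0)/1000 = 0
Collecting terms: 0.101 × V_1 = 1.5  =>  V_1 = 14.85 V
V_th = V_1 - V_2 = 14.85 - 0 = 14.85 V
Step 2 — R_th: zero the source — replace V1 by a short circuit (node 2 merges into node 0) — and find the resistance seen between A (node 1) and B (node 0).
Reduce the network between node 1 (A) and node 0 (B) by series/parallel combination:
  Rp1 = R1 ‖ R2 (parallel, both between nodes 0 and 1) = 1/(1/10 + 1/1000) = 9.901 Ω
R_th = 9.901 Ω

Final answer: V_th = 14.85 V, R_th = 9.901 Ω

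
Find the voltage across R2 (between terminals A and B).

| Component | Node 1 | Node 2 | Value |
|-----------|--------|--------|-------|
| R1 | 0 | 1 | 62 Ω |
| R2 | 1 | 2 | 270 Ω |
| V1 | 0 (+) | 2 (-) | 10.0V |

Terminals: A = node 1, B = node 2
R1 and R2 are in series across V1 (node 0 → node 1 → node 2), and the output A–B is taken across R2, so this is a voltage divider.
Series current: I = V1/(R1 + R2) = 10/(62 + 270) = 10/332 = 0.03012 A
V_R2 = I × R2 = V1 × R2/(R1 + R2) = 10 × 270/332 = 8.133 V

Final answer: 8.133 V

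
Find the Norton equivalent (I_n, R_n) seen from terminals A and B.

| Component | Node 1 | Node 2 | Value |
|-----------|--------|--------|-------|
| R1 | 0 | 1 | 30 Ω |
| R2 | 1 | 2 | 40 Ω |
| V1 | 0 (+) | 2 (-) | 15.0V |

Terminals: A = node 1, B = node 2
Find the Thévenin equivalent first; then I_n = V_th/R_th and R_n = R_th.
Step 1 — V_th is the open-circuit voltage V_A - V_B (nothing connected across the terminals).
Nodal analysis, taking node 2 as the 0 V reference.
Source V1 fixes V_0 = 15 V.
KCL at each unknown node (sum of currents leaving = 0; resistances in Ω):
  Node 1: (V_1 - 15)/30 + (V_1 - 0)/40 = 0
Collecting terms: 0.05833 × V_1 = 0.5  =>  V_1 = 8.571 V
V_th = V_1 - V_2 = 8.571 - 0 = 8.571 V
Step 2 — R_th: zero the source — replace V1 by a short circuit (node 2 merges into node 0) — and find the resistance seen between A (node 1) and B (node 0).
Reduce the network between node 1 (A) and node 0 (B) by series/parallel combination:
  Rp1 = R1 ‖ R2 (parallel, both between nodes 0 and 1) = 1/(1/30 + 1/40) = 17.14 Ω
R_th = 17.14 Ω
I_n = V_th/R_th = 8.571/17.14 = 0.5 A, and R_n = R_th = 17.14 Ω

Final answer: I_n = 0.5 A, R_n = 17.14 Ω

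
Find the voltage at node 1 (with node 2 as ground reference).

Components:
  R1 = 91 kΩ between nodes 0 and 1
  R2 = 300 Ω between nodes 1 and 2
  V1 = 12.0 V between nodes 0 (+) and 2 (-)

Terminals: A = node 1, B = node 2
Nodal analysis, taking node 2 as the 0 V reference.
Source V1 fixes V_0 = 12 V.
KCL at each unknown node (sum of currents leaving = 0; resistances in Ω):
  Node 1: (V_1 - 12)/91000 + (V_1 - 0)/300 = 0
Collecting terms: 0.003344 × V_1 = 0.0001319  =>  V_1 = 0.03943 V
The requested potential is V_1 = 0.03943 V.

Final answer: V_1 = 0.03943 V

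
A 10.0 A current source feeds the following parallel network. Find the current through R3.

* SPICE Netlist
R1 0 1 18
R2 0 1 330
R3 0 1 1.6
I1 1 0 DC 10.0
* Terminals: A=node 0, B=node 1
All resistors sit directly between nodes 0 and 1, so they are in parallel and share one voltage V; the full source current 10 A splits among them.
1/R_par = 1/18 + 1/330 + 1/1.6 = 0.6836 S  =>  R_par = 1.463 Ω
V = I × R_par = 10 × 1.463 = 14.63 V
I_R3 = V/R3 = 14.63/1.6 = 9.143 A

Final answer: 9.143 A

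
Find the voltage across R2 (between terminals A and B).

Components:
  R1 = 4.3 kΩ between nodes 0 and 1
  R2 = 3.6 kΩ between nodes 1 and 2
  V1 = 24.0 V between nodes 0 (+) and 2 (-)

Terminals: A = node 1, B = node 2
R1 and R2 are in series across V1 (node 0 → node 1 → node 2), and the output A–B is taken across R2, so this is a voltage divider.
Series current: I = V1/(R1 + R2) = 24/(4300 + 3600) = 24/7900 = 0.003038 A
V_R2 = I × R2 = V1 × R2/(R1 + R2) = 24 × 3600/7900 = 10.94 V

Final answer: 10.94 V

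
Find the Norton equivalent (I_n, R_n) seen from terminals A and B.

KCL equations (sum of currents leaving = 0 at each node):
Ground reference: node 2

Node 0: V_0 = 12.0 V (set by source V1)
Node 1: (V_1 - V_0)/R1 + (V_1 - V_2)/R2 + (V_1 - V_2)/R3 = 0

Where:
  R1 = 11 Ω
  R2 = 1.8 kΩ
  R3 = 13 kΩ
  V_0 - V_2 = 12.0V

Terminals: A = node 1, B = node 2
Find the Thévenin equivalent first; then I_n = V_th/R_th and R_n = R_th.
Step 1 — V_th is the open-circuit voltage V_A - V_B (nothing connected across the terminals).
Nodal analysis, taking node 2 as the 0 V reference.
Source V1 fixes V_0 = 12 V.
KCL at each unknown node (sum of currents leaving = 0; resistances in Ω):
  Node 1: (V_1 - 12)/11 + (V_1 - 0)/1800 + (V_1 - 0)/13000 = 0
Collecting terms: 0.09154 × V_1 = 1.091  =>  V_1 = 11.92 V
V_th = V_1 - V_2 = 11.92 - 0 = 11.92 V
Step 2 — R_th: zero the source — replace V1 by a short circuit (node 2 merges into node 0) — and find the resistance seen between A (node 1) and B (node 0).
Reduce the network between node 1 (A) and node 0 (B) by series/parallel combination:
  Rp1 = R1 ‖ R2 ‖ R3 (parallel, all between nodes 0 and 1) = 1/(1/11 + 1/1800 + 1/13000) = 10.92 Ω
R_th = 10.92 Ω
I_n = V_th/R_th = 11.92/10.92 = 1.091 A, and R_n = R_th = 10.92 Ω

Final answer: I_n = 1.091 A, R_n = 10.92 Ω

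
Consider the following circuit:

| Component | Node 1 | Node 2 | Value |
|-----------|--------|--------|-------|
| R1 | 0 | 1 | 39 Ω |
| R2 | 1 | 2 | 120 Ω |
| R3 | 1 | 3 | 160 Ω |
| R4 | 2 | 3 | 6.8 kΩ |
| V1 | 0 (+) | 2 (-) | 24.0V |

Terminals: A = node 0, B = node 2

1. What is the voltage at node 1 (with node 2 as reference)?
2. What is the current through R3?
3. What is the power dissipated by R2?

Nodal analysis, taking node 2 as the 0 V reference.
Source V1 fixes V_0 = 24 V.
KCL at each unknown node (sum of currents leaving = 0; resistances in Ω):
  Node 1: (V_1 - 24)/39 + (V_1 - 0)/120 + (V_1 - V_3)/160 = 0
  Node 3: (V_3 - V_1)/160 + (V_3 - 0)/6800 = 0
Collecting terms (coefficients in siemens):
  0.04022·V_1 - 0.00625·V_3 = 0.6154
  0.006397·V_3 - 0.00625·V_1 = 0
Determinant D = (0.04022)(0.006397) - (-0.00625)(-0.00625) = 0.0002183
V_1 = [(0.6154)(0.006397) - (-0.00625)(0)]/D = 18.04 V
V_3 = [(0.04022)(0) - (0.6154)(-0.00625)]/D = 17.62 V
Part 1:
  Read off the nodal solution: V_1 = 18.04 V
Part 2:
  I_R3 = (V_1 - V_3)/R3 = (18.04 - 17.62)/160 = 0.002592 A
  Magnitude: I_R3 = 0.002592 A
Part 3:
  I_R2 = (V_1 - V_2)/R2 = (18.04 - 0)/120 = 0.1503 A
  P_R2 = I_R2² × R2 = (0.1503)² × 120 = 2.711 W

Final answers:
1. V_1 = 18.04 V
2. I_R3 = 0.002592 A
3. P_R2 = 2.711 W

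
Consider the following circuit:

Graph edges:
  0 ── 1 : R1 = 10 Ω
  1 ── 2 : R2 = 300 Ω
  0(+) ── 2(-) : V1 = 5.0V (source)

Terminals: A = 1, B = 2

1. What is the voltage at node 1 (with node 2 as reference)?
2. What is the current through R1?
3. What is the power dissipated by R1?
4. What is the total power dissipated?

Nodal analysis, taking node 2 as the 0 V reference.
Source V1 fixes V_0 = 5 V.
KCL at each unknown node (sum of currents leaving = 0; resistances in Ω):
  Node 1: (V_1 - 5)/10 + (V_1 - 0)/300 = 0
Collecting terms: 0.1033 × V_1 = 0.5  =>  V_1 = 4.839 V
Part 1:
  Read off the nodal solution: V_1 = 4.839 V
Part 2:
  I_R1 = (V_0 - V_1)/R1 = (5 - 4.839)/10 = 0.01613 A
  Magnitude: I_R1 = 0.01613 A
Part 3:
  I_R1 = (V_0 - V_1)/R1 = (5 - 4.839)/10 = 0.01613 A
  P_R1 = I_R1² × R1 = (0.01613)² × 10 = 0.002601 W
Part 4:
  Power in each resistor, P = (ΔV)²/R:
    P_R1 = (5 - 4.839)²/10 = 0.002601 W
    P_R2 = (4.839 - 0)²/300 = 0.07804 W
  P_total = P_R1 + P_R2 = 0.08065 W

Final answers:
1. V_1 = 4.839 V
2. I_R1 = 0.01613 A
3. P_R1 = 0.002601 W
4. P_total = 0.08065 W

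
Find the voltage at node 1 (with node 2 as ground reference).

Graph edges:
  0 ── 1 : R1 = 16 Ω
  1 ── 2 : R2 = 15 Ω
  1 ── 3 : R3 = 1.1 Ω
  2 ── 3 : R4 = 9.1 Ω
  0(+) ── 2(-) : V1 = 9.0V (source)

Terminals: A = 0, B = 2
Nodal analysis, taking node 2 as the 0 V reference.
Source V1 fixes V_0 = 9 V.
KCL at each unknown node (sum of currents leaving = 0; resistances in Ω):
  Node 1: (V_1 - 9)/16 + (V_1 - 0)/15 + (V_1 - V_3)/1.1 = 0
  Node 3: (V_3 - V_1)/1.1 + (V_3 - 0)/9.1 = 0
Collecting terms (coefficients in siemens):
  1.038·V_1 - 0.9091·V_3 = 0.5625
  1.019·V_3 - 0.9091·V_1 = 0
Determinant D = (1.038)(1.019) - (-0.9091)(-0.9091) = 0.2315
V_1 = [(0.5625)(1.019) - (-0.9091)(0)]/D = 2.476 V
V_3 = [(1.038)(0) - (0.5625)(-0.9091)]/D = 2.209 V
The requested potential is V_1 = 2.476 V.

Final answer: V_1 = 2.476 V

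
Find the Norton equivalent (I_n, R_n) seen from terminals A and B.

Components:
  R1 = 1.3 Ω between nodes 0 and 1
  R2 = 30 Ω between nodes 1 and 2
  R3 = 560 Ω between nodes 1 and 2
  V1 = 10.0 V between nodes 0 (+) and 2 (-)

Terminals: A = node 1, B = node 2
Find the Thévenin equivalent first; then I_n = V_th/R_th and R_n = R_th.
Step 1 — V_th is the open-circuit voltage V_A - V_B (nothing connected across the terminals).
Nodal analysis, taking node 2 as the 0 V reference.
Source V1 fixes V_0 = 10 V.
KCL at each unknown node (sum of currents leaving = 0; resistances in Ω):
  Node 1: (V_1 - 10)/1.3 + (V_1 - 0)/30 + (V_1 - 0)/560 = 0
Collecting terms: 0.8043 × V_1 = 7.692  =>  V_1 = 9.563 V
V_th = V_1 - V_2 = 9.563 - 0 = 9.563 V
Step 2 — R_th: zero the source — replace V1 by a short circuit (node 2 merges into node 0) — and find the resistance seen between A (node 1) and B (node 0).
Reduce the network between node 1 (A) and node 0 (B) by series/parallel combination:
  Rp1 = R1 ‖ R2 ‖ R3 (parallel, all between nodes 0 and 1) = 1/(1/1.3 + 1/30 + 1/560) = 1.243 Ω
R_th = 1.243 Ω
I_n = V_th/R_th = 9.563/1.243 = 7.692 A, and R_n = R_th = 1.243 Ω

Final answer: I_n = 7.692 A, R_n = 1.243 Ω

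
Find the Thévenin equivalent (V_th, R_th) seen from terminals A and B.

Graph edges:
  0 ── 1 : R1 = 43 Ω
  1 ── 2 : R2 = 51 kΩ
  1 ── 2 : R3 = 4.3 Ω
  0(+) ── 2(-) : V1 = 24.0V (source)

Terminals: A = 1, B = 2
Step 1 — V_th is the open-circuit voltage V_A - V_B (nothing connected across the terminals).
Nodal analysis, taking node 2 as the 0 V reference.
Source V1 fixes V_0 = 24 V.
KCL at each unknown node (sum of currents leaving = 0; resistances in Ω):
  Node 1: (V_1 - 24)/43 + (V_1 - 0)/51000 + (V_1 - 0)/4.3 = 0
Collecting terms: 0.2558 × V_1 = 0.5581  =>  V_1 = 2.182 V
V_th = V_1 - V_2 = 2.182 - 0 = 2.182 V
Step 2 — R_th: zero the source — replace V1 by a short circuit (node 2 merges into node 0) — and find the resistance seen between A (node 1) and B (node 0).
Reduce the network between node 1 (A) and node 0 (B) by series/parallel combination:
  Rp1 = R1 ‖ R2 ‖ R3 (parallel, all between nodes 0 and 1) = 1/(1/43 + 1/51000 + 1/4.3) = 3.909 Ω
R_th = 3.909 Ω

Final answer: V_th = 2.182 V, R_th = 3.909 Ω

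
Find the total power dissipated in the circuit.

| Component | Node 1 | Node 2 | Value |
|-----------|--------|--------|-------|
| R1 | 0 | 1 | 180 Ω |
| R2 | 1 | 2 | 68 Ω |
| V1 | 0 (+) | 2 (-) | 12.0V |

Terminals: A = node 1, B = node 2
Nodal analysis, taking node 2 as the 0 V reference.
Source V1 fixes V_0 = 12 V.
KCL at each unknown node (sum of currents leaving = 0; resistances in Ω):
  Node 1: (V_1 - 12)/180 + (V_1 - 0)/68 = 0
Collecting terms: 0.02026 × V_1 = 0.06667  =>  V_1 = 3.29 V
Power in each resistor, P = (ΔV)²/R:
  P_R1 = (12 - 3.29)²/180 = 0.4214 W
  P_R2 = (3.29 - 0)²/68 = 0.1592 W
P_total = P_R1 + P_R2 = 0.5806 W

Final answer: 0.5806 W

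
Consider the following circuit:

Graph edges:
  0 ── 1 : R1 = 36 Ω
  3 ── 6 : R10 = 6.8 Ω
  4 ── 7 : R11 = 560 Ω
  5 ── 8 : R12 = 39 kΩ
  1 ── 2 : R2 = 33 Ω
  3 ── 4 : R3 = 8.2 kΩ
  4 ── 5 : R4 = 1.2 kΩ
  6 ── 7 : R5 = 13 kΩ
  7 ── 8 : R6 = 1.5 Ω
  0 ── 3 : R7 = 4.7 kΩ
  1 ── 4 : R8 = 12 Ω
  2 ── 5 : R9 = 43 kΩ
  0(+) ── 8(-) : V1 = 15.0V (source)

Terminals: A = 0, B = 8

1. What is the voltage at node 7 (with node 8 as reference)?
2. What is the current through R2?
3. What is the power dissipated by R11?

Nodal analysis, taking node 8 as the 0 V reference.
Source V1 fixes V_0 = 15 V.
KCL at each unknown node (sum of currents leaving = 0; resistances in Ω):
  Node 1: (V_1 - 15)/36 + (V_1 - V_2)/33 + (V_1 - V_4)/12 = 0
  Node 2: (V_2 - V_1)/33 + (V_2 - V_5)/43000 = 0
  Node 3: (V_3 - V_4)/8200 + (V_3 - 15)/4700 + (V_3 - V_6)/6.8 = 0
  Node 4: (V_4 - V_3)/8200 + (V_4 - V_5)/1200 + (V_4 - V_1)/12 + (V_4 - V_7)/560 = 0
  Node 5: (V_5 - V_4)/1200 + (V_5 - V_2)/43000 + (V_5 - 0)/39000 = 0
  Node 6: (V_6 - V_7)/13000 + (V_6 - V_3)/6.8 = 0
  Node 7: (V_7 - V_6)/13000 + (V_7 - 0)/1.5 + (V_7 - V_4)/560 = 0
Collecting terms (coefficients in siemens):
  0.1414·V_1 - 0.0303·V_2 - 0.08333·V_4 = 0.4167
  0.03033·V_2 - 0.0303·V_1 - 0.00002326·V_5 = 0
  0.1474·V_3 - 0.000122·V_4 - 0.1471·V_6 = 0.003191
  0.08607·V_4 - 0.08333·V_1 - 0.000122·V_3 - 0.0008333·V_5 - 0.001786·V_7 = 0
  0.0008822·V_5 - 0.00002326·V_2 - 0.0008333·V_4 = 0
  0.1471·V_6 - 0.1471·V_3 - 0.00007692·V_7 = 0
  0.6685·V_7 - 0.001786·V_4 - 0.00007692·V_6 = 0
Solving these 7 simultaneous equations (Gaussian elimination) gives:
  V_1 = 14.09 V, V_2 = 14.09 V, V_3 = 11.85 V, V_4 = 13.79 V
  V_5 = 13.4 V, V_6 = 11.84 V, V_7 = 0.03821 V
Part 1:
  Read off the nodal solution: V_7 = 0.03821 V
Part 2:
  I_R2 = (V_1 - V_2)/R2 = (14.09 - 14.09)/33 = 0.00001614 A
  Magnitude: I_R2 = 0.00001614 A
Part 3:
  I_R11 = (V_4 - V_7)/R11 = (13.79 - 0.03821)/560 = 0.02456 A
  P_R11 = I_R11² × R11 = (0.02456)² × 560 = 0.3379 W

Final answers:
1. V_7 = 0.03821 V
2. I_R2 = 1.614e-05 A
3. P_R11 = 0.3379 W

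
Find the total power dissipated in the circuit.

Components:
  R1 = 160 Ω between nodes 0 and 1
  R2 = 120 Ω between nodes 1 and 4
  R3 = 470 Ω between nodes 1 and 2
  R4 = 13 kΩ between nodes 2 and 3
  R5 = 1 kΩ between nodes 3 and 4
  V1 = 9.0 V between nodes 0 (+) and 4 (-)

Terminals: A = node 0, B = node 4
Nodal analysis, taking node 4 as the 0 V reference.
Source V1 fixes V_0 = 9 V.
KCL at each unknown node (sum of currents leaving = 0; resistances in Ω):
  Node 1: (V_1 - 9)/160 + (V_1 - 0)/120 + (V_1 - V_2)/470 = 0
  Node 2: (V_2 - V_1)/470 + (V_2 - V_3)/13000 = 0
  Node 3: (V_3 - V_2)/13000 + (V_3 - 0)/1000 = 0
Collecting terms (coefficients in siemens):
  0.01671·V_1 - 0.002128·V_2 = 0.05625
  0.002205·V_2 - 0.002128·V_1 - 0.00007692·V_3 = 0
  0.001077·V_3 - 0.00007692·V_2 = 0
Solving these 3 simultaneous equations (Gaussian elimination) gives:
  V_1 = 3.839 V, V_2 = 3.714 V, V_3 = 0.2653 V
Power in each resistor, P = (ΔV)²/R:
  P_R1 = (9 - 3.839)²/160 = 0.1665 W
  P_R2 = (3.839 - 0)²/120 = 0.1228 W
  P_R3 = (3.839 - 3.714)²/470 = 0.00003308 W
  P_R4 = (3.714 - 0.2653)²/13000 = 0.000915 W
  P_R5 = (0.2653 - 0)²/1000 = 0.00007039 W
P_total = P_R1 + P_R2 + P_R3 + P_R4 + P_R5 = 0.2903 W

Final answer: 0.2903 W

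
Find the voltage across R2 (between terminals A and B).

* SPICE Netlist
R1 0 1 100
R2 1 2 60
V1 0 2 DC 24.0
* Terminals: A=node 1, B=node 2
R1 and R2 are in series across V1 (node 0 → node 1 → node 2), and the output A–B is taken across R2, so this is a voltage divider.
Series current: I = V1/(R1 + R2) = 24/(100 + 60) = 24/160 = 0.15 A
V_R2 = I × R2 = V1 × R2/(R1 + R2) = 24 × 60/160 = 9 V

Final answer: 9 V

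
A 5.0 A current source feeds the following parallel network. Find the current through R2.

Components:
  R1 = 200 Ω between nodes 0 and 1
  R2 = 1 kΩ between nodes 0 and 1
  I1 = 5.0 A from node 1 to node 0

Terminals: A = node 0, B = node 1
All resistors sit directly between nodes 0 and 1, so they are in parallel and share one voltage V; the full source current 5 A splits among them.
1/R_par = 1/200 + 1/1000 = 0.006 S  =>  R_par = 166.7 Ω
V = I × R_par = 5 × 166.7 = 833.3 V
I_R2 = V/R2 = 833.3/1000 = 0.8333 A

Final answer: 0.8333 A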